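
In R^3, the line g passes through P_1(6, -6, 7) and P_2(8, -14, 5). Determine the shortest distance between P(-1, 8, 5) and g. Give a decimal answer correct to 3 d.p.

A direction vector for g is P_2 − P_1 = (2, -8, -2).
Taking (6, -6, 7) on g with direction v = (2, -8, -2): w = P − (6, -6, 7) = (-7, 14, -2), and w × v = (-44, -18, 28).
Distance = |w × v| / |v| = √3044 / √72 ≈ 6.502.

6.502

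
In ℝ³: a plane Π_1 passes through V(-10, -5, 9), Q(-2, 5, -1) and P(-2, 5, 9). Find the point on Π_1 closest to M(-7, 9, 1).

(-2, 5, 1)

VQ = (8, 10, -10), VP = (8, 10, 0); a normal to Π_1 is VQ × VP = (100, -80, 0).
Using V: Π_1 has equation 100x - 80y = -600.
Foot = M − λn with λ = (n·M − d)/|n|² = (-1420 − (-600))/16400 = -1/20.
Foot = (-7, 9, 1) − (-1/20)·(100, -80, 0) = (-2, 5, 1).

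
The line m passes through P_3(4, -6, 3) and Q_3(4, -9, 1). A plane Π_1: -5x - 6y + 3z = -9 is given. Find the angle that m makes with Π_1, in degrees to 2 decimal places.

23.44

A direction vector for m is Q_3 − P_3 = (0, -3, -2).
sin θ = |n·v| / (|n||v|) = |12| / (√70 · √13) = 0.39780.
θ ≈ 23.44°.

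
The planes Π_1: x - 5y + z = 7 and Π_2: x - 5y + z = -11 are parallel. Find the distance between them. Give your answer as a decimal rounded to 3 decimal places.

3.464

Same normal n = (1, -5, 1) with |n| = √27; distance = |7 − (-11)| / |n| = 18/√27 ≈ 3.464.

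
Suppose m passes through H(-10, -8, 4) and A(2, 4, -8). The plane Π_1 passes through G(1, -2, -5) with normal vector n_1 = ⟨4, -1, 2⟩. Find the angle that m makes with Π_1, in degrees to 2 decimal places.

7.24

A direction vector for m is A − H = (12, 12, -12).
Π_1: n_1·r = n_1·G gives 4x - y + 2z = -4.
sin θ = |n·v| / (|n||v|) = |12| / (√21 · √432) = 0.12599.
θ ≈ 7.24°.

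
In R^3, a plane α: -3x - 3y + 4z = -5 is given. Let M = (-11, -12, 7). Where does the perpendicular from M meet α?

Foot = M − λn with λ = (n·M − d)/|n|² = (97 − (-5))/34 = 3.
Foot = (-11, -12, 7) − 3·(-3, -3, 4) = (-2, -3, -5).

(-2, -3, -5)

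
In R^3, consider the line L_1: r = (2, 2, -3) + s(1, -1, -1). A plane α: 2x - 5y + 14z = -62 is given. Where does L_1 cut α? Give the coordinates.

(4, 0, -5)

Substitute r = (2, 2, -3) + t(1, -1, -1) into the plane: -48 + (-7)t = -62, so t = 2.
Intersection: (2, 2, -3) + 2·(1, -1, -1) = (4, 0, -5).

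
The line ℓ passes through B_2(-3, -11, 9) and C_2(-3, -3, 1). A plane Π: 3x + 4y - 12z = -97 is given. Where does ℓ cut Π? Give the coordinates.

A direction vector for ℓ is C_2 − B_2 = (0, 8, -8).
Substitute r = (-3, -11, 9) + t(0, 8, -8) into the plane: -161 + 128t = -97, so t = 1/2.
Intersection: (-3, -11, 9) + (1/2)·(0, 8, -8) = (-3, -7, 5).

(-3, -7, 5)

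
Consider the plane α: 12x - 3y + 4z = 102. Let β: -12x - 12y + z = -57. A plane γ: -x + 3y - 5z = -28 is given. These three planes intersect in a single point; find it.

Solving the 3×3 linear system 12x - 3y + 4z = 102, -12x - 12y + z = -57, -x + 3y - 5z = -28 (e.g. by elimination or Cramer's rule, determinant = 675) gives (7, -2, 3).

(7, -2, 3)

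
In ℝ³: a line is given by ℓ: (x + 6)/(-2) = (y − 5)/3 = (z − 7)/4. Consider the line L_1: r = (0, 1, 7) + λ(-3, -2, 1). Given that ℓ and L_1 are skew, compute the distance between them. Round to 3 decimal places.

ℓ has direction (-2, 3, 4) through (-6, 5, 7).
Common perpendicular direction n = (-2, 3, 4) × (-3, -2, 1) = (11, -10, 13).
With w = (0, 1, 7) − (-6, 5, 7) = (6, -4, 0), w · n = 106.
Distance = |w · n| / |n| = |106| / √390 ≈ 5.368.

5.368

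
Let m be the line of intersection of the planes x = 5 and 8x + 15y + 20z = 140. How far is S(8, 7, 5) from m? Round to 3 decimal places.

5.161

Direction of m: (1, 0, 0) × (8, 15, 20) = (0, -20, 15).
A point on m: solving the two plane equations with y = 4 gives (5, 4, 2).
Taking (5, 4, 2) on m with direction v = (0, -20, 15): w = S − (5, 4, 2) = (3, 3, 3), and w × v = (105, -45, -60).
Distance = |w × v| / |v| = √16650 / √625 ≈ 5.161.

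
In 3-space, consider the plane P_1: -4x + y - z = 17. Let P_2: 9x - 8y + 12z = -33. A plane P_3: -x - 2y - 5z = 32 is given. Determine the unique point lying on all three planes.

Solving the 3×3 linear system -4x + y - z = 17, 9x - 8y + 12z = -33, -x - 2y - 5z = 32 (e.g. by elimination or Cramer's rule, determinant = -197) gives (-5, -6, -3).

(-5, -6, -3)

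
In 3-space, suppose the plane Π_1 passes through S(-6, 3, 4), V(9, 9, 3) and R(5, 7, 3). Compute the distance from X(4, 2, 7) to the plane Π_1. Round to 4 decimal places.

SV = (15, 6, -1), SR = (11, 4, -1); a normal to Π_1 is SV × SR = (-2, 4, -6).
Using S: Π_1 has equation -2x + 4y - 6z = 0.
n·X − d = (-2)·(4) + (4)·(2) + (-6)·(7) − 0 = -42; |n| = √56.
Distance = |-42| / √56 = 42/√56 ≈ 5.6125.

5.6125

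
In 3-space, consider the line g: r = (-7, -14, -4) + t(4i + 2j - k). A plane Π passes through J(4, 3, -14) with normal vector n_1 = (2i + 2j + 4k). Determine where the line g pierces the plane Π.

(1, -10, -6)

Π: n_1·r = n_1·J gives 2x + 2y + 4z = -42.
Substitute r = (-7, -14, -4) + t(4, 2, -1) into the plane: -58 + 8t = -42, so t = 2.
Intersection: (-7, -14, -4) + 2·(4, 2, -1) = (1, -10, -6).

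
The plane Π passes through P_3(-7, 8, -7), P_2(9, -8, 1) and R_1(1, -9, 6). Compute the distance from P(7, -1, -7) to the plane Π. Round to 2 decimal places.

1.33

P_3P_2 = (16, -16, 8), P_3R_1 = (8, -17, 13); a normal to Π is P_3P_2 × P_3R_1 = (-72, -144, -144).
Using P_3: Π has equation -72x - 144y - 144z = 360.
n·P − d = (-72)·(7) + (-144)·(-1) + (-144)·(-7) − 360 = 288; |n| = √46656.
Distance = |288| / √46656 = 288/√46656 ≈ 1.33.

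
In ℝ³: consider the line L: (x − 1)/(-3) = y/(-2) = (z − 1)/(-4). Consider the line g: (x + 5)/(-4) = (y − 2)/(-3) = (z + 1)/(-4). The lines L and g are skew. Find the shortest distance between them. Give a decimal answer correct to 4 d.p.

L has direction (-3, -2, -4) through (1, 0, 1).
g has direction (-4, -3, -4) through (-5, 2, -1).
Common perpendicular direction n = (-3, -2, -4) × (-4, -3, -4) = (-4, 4, 1).
With w = (-5, 2, -1) − (1, 0, 1) = (-6, 2, -2), w · n = 30.
Distance = |w · n| / |n| = |30| / √33 ≈ 5.2223.

5.2223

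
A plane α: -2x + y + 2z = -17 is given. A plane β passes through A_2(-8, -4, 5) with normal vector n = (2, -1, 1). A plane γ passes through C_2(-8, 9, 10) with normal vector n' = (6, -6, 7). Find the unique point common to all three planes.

β: n·r = n·A_2 gives 2x - y + z = -7.
γ: n'·r = n'·C_2 gives 6x - 6y + 7z = -32.
Solving the 3×3 linear system -2x + y + 2z = -17, 2x - y + z = -7, 6x - 6y + 7z = -32 (e.g. by elimination or Cramer's rule, determinant = -18) gives (-3, -7, -8).

(-3, -7, -8)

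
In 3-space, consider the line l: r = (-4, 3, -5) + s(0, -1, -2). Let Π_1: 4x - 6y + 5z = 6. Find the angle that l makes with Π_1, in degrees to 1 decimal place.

11.8

sin θ = |n·v| / (|n||v|) = |-4| / (√77 · √5) = 0.20386.
θ ≈ 11.8°.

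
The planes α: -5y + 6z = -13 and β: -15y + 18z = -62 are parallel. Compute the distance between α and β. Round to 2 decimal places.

Rescale β by 1/3: -5y + 6z = -62/3. Then distance = |-13 − (-62/3)| / √61 ≈ 0.98.

0.98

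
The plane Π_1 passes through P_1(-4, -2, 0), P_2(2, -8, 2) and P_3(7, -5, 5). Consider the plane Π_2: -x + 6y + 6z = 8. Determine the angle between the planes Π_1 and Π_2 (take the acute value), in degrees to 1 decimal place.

P_1P_2 = (6, -6, 2), P_1P_3 = (11, -3, 5); a normal to Π_1 is P_1P_2 × P_1P_3 = (-24, -8, 48).
Using P_1: Π_1 has equation -24x - 8y + 48z = 112.
cos θ = |n₁·n₂| / (|n₁||n₂|) = |264| / (√2944 · √73).
θ = arccos(0.56947) ≈ 55.3°.

55.3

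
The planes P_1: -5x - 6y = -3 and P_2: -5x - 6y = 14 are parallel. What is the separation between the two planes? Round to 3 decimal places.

Same normal n = (-5, -6, 0) with |n| = √61; distance = |-3 − 14| / |n| = 17/√61 ≈ 2.177.

2.177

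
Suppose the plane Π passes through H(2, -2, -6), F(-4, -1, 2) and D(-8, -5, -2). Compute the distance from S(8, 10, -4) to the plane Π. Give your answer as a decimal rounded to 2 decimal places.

HF = (-6, 1, 8), HD = (-10, -3, 4); a normal to Π is HF × HD = (28, -56, 28).
Using H: Π has equation 28x - 56y + 28z = 0.
n·S − d = (28)·(8) + (-56)·(10) + (28)·(-4) − 0 = -448; |n| = √4704.
Distance = |-448| / √4704 = 448/√4704 ≈ 6.53.

6.53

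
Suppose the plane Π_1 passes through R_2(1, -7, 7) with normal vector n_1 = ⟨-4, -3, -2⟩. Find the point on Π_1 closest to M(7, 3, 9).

Π_1: n_1·r = n_1·R_2 gives -4x - 3y - 2z = 3.
Foot = M − λn with λ = (n·M − d)/|n|² = (-55 − 3)/29 = -2.
Foot = (7, 3, 9) − (-2)·(-4, -3, -2) = (-1, -3, 5).

(-1, -3, 5)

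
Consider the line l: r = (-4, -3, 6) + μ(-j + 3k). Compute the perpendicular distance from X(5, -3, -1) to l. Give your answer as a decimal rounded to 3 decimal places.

Taking (-4, -3, 6) on l with direction v = (0, -1, 3): w = X − (-4, -3, 6) = (9, 0, -7), and w × v = (-7, -27, -9).
Distance = |w × v| / |v| = √859 / √10 ≈ 9.268.

9.268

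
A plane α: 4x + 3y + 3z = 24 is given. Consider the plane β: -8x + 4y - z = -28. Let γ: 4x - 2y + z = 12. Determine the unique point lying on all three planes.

Solving the 3×3 linear system 4x + 3y + 3z = 24, -8x + 4y - z = -28, 4x - 2y + z = 12 (e.g. by elimination or Cramer's rule, determinant = 20) gives (6, 4, -4).

(6, 4, -4)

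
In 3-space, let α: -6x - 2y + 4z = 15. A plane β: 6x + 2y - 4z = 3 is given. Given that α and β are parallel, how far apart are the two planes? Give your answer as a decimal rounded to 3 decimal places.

Rescale β by 1/(-1): -6x - 2y + 4z = -3. Then distance = |15 − (-3)| / √56 ≈ 2.405.

2.405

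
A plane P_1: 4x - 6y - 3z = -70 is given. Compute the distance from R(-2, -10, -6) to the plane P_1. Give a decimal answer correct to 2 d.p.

n·R − d = (4)·(-2) + (-6)·(-10) + (-3)·(-6) − (-70) = 140; |n| = √61.
Distance = |140| / √61 = 140/√61 ≈ 17.93.

17.93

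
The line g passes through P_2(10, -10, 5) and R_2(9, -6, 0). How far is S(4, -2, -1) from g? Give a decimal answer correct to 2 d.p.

5.09

A direction vector for g is R_2 − P_2 = (-1, 4, -5).
Taking (10, -10, 5) on g with direction v = (-1, 4, -5): w = S − (10, -10, 5) = (-6, 8, -6), and w × v = (-16, -24, -16).
Distance = |w × v| / |v| = √1088 / √42 ≈ 5.09.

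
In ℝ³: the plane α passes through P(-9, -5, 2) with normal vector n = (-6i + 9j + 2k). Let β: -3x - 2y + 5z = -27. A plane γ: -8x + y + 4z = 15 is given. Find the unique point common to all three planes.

(-7, -1, -10)

α: n·r = n·P gives -6x + 9y + 2z = 13.
Solving the 3×3 linear system -6x + 9y + 2z = 13, -3x - 2y + 5z = -27, -8x + y + 4z = 15 (e.g. by elimination or Cramer's rule, determinant = -212) gives (-7, -1, -10).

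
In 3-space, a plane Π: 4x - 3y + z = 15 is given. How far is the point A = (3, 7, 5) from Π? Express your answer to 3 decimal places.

3.726

n·A − d = (4)·(3) + (-3)·(7) + (1)·(5) − 15 = -19; |n| = √26.
Distance = |-19| / √26 = 19/√26 ≈ 3.726.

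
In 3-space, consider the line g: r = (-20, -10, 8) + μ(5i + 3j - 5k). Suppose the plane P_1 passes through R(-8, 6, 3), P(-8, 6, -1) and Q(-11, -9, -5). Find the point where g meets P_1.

(-10, -4, -2)

RP = (0, 0, -4), RQ = (-3, -15, -8); a normal to P_1 is RP × RQ = (-60, 12, 0).
Using R: P_1 has equation -60x + 12y = 552.
Substitute r = (-20, -10, 8) + t(5, 3, -5) into the plane: 1080 + (-264)t = 552, so t = 2.
Intersection: (-20, -10, 8) + 2·(5, 3, -5) = (-10, -4, -2).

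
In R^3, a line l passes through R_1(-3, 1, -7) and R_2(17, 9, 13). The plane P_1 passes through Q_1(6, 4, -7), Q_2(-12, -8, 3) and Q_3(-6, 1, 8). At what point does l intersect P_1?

(2, 3, -2)

A direction vector for l is R_2 − R_1 = (20, 8, 20).
Q_1Q_2 = (-18, -12, 10), Q_1Q_3 = (-12, -3, 15); a normal to P_1 is Q_1Q_2 × Q_1Q_3 = (-150, 150, -90).
Using Q_1: P_1 has equation -150x + 150y - 90z = 330.
Substitute r = (-3, 1, -7) + t(20, 8, 20) into the plane: 1230 + (-3600)t = 330, so t = 1/4.
Intersection: (-3, 1, -7) + (1/4)·(20, 8, 20) = (2, 3, -2).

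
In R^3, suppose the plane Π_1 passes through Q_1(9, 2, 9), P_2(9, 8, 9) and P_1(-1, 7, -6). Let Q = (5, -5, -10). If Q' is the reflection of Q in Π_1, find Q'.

Q_1P_2 = (0, 6, 0), Q_1P_1 = (-10, 5, -15); a normal to Π_1 is Q_1P_2 × Q_1P_1 = (-90, 0, 60).
Using Q_1: Π_1 has equation -90x + 60z = -270.
λ = (n·Q − d)/|n|² = (-1050 − (-270))/11700 = -1/15.
Reflection = Q − 2λn = (5, -5, -10) − (-2/15)·(-90, 0, 60) = (-7, -5, -2).

(-7, -5, -2)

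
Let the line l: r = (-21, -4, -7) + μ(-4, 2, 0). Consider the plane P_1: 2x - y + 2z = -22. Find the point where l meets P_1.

(-9, -10, -7)

Substitute r = (-21, -4, -7) + t(-4, 2, 0) into the plane: -52 + (-10)t = -22, so t = -3.
Intersection: (-21, -4, -7) + (-3)·(-4, 2, 0) = (-9, -10, -7).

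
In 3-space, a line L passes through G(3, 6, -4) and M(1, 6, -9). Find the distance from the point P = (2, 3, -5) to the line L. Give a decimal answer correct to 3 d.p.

3.051

A direction vector for L is M − G = (-2, 0, -5).
Taking (3, 6, -4) on L with direction v = (-2, 0, -5): w = P − (3, 6, -4) = (-1, -3, -1), and w × v = (15, -3, -6).
Distance = |w × v| / |v| = √270 / √29 ≈ 3.051.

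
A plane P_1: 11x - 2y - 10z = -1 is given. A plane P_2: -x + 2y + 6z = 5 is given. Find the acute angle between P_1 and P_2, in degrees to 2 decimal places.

38.66

cos θ = |n₁·n₂| / (|n₁||n₂|) = |-75| / (√225 · √41).
θ = arccos(0.78087) ≈ 38.66°.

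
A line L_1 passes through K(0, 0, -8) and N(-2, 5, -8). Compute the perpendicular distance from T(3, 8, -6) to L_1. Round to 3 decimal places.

6.094

A direction vector for L_1 is N − K = (-2, 5, 0).
Taking (0, 0, -8) on L_1 with direction v = (-2, 5, 0): w = T − (0, 0, -8) = (3, 8, 2), and w × v = (-10, -4, 31).
Distance = |w × v| / |v| = √1077 / √29 ≈ 6.094.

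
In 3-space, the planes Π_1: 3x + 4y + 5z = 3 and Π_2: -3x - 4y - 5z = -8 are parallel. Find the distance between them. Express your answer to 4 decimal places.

Rescale Π_2 by 1/(-1): 3x + 4y + 5z = 8. Then distance = |3 − 8| / √50 ≈ 0.7071.

0.7071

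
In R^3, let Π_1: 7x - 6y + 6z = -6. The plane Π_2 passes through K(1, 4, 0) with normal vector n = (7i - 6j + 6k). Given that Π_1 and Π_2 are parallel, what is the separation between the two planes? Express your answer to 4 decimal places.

1.0000

Π_2: n·r = n·K gives 7x - 6y + 6z = -17.
Same normal n = (7, -6, 6) with |n| = √121; distance = |-6 − (-17)| / |n| = 11/√121 ≈ 1.0000.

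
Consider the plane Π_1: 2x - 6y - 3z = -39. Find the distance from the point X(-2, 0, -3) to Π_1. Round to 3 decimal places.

6.286

n·X − d = (2)·(-2) + (-6)·(0) + (-3)·(-3) − (-39) = 44; |n| = √49.
Distance = |44| / √49 = 44/√49 ≈ 6.286.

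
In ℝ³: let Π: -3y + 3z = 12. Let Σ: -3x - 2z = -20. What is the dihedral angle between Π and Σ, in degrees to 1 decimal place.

cos θ = |n₁·n₂| / (|n₁||n₂|) = |-6| / (√18 · √13).
θ = arccos(0.39223) ≈ 66.9°.

66.9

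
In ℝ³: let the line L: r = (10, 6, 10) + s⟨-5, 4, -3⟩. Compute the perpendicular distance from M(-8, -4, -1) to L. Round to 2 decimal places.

Taking (10, 6, 10) on L with direction v = (-5, 4, -3): w = M − (10, 6, 10) = (-18, -10, -11), and w × v = (74, 1, -122).
Distance = |w × v| / |v| = √20361 / √50 ≈ 20.18.

20.18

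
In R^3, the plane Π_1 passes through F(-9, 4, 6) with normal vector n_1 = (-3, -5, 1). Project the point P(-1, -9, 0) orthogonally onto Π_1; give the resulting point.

(2, -4, -1)

Π_1: n_1·r = n_1·F gives -3x - 5y + z = 13.
Foot = P − λn with λ = (n·P − d)/|n|² = (48 − 13)/35 = 1.
Foot = (-1, -9, 0) − 1·(-3, -5, 1) = (2, -4, -1).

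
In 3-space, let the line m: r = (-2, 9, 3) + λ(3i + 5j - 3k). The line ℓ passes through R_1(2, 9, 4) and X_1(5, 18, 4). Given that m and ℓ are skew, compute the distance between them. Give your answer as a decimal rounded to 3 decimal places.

3.885

A direction vector for ℓ is X_1 − R_1 = (3, 9, 0).
Common perpendicular direction n = (3, 5, -3) × (3, 9, 0) = (27, -9, 12).
With w = (2, 9, 4) − (-2, 9, 3) = (4, 0, 1), w · n = 120.
Distance = |w · n| / |n| = |120| / √954 ≈ 3.885.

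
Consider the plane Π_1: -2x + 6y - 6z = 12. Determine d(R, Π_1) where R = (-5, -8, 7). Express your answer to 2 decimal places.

10.55

n·R − d = (-2)·(-5) + (6)·(-8) + (-6)·(7) − 12 = -92; |n| = √76.
Distance = |-92| / √76 = 92/√76 ≈ 10.55.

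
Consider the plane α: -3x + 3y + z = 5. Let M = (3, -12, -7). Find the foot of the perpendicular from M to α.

(-6, -3, -4)

Foot = M − λn with λ = (n·M − d)/|n|² = (-52 − 5)/19 = -3.
Foot = (3, -12, -7) − (-3)·(-3, 3, 1) = (-6, -3, -4).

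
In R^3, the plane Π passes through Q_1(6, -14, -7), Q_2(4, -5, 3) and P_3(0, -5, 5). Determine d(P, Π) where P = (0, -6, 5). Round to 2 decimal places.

0.67

Q_1Q_2 = (-2, 9, 10), Q_1P_3 = (-6, 9, 12); a normal to Π is Q_1Q_2 × Q_1P_3 = (18, -36, 36).
Using Q_1: Π has equation 18x - 36y + 36z = 360.
n·P − d = (18)·(0) + (-36)·(-6) + (36)·(5) − 360 = 36; |n| = √2916.
Distance = |36| / √2916 = 36/√2916 ≈ 0.67.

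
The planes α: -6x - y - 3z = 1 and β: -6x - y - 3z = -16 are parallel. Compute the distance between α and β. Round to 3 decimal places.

2.507

Same normal n = (-6, -1, -3) with |n| = √46; distance = |1 − (-16)| / |n| = 17/√46 ≈ 2.507.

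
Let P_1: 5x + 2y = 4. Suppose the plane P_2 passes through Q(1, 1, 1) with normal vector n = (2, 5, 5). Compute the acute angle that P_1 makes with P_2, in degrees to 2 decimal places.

59.64

P_2: n·r = n·Q gives 2x + 5y + 5z = 12.
cos θ = |n₁·n₂| / (|n₁||n₂|) = |20| / (√29 · √54).
θ = arccos(0.50540) ≈ 59.64°.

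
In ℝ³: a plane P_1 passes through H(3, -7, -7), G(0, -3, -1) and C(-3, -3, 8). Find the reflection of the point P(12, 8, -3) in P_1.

HG = (-3, 4, 6), HC = (-6, 4, 15); a normal to P_1 is HG × HC = (36, 9, 12).
Using H: P_1 has equation 36x + 9y + 12z = -39.
λ = (n·P − d)/|n|² = (468 − (-39))/1521 = 1/3.
Reflection = P − 2λn = (12, 8, -3) − (2/3)·(36, 9, 12) = (-12, 2, -11).

(-12, 2, -11)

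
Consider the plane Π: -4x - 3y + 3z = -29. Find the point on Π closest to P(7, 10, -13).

(-1, 4, -7)

Foot = P − λn with λ = (n·P − d)/|n|² = (-97 − (-29))/34 = -2.
Foot = (7, 10, -13) − (-2)·(-4, -3, 3) = (-1, 4, -7).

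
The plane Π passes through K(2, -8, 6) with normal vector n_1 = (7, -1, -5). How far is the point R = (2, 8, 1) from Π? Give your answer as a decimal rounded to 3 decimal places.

Π: n_1·r = n_1·K gives 7x - y - 5z = -8.
n·R − d = (7)·(2) + (-1)·(8) + (-5)·(1) − (-8) = 9; |n| = √75.
Distance = |9| / √75 = 9/√75 ≈ 1.039.

1.039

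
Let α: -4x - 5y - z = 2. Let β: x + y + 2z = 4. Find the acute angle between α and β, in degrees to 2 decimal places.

cos θ = |n₁·n₂| / (|n₁||n₂|) = |-11| / (√42 · √6).
θ = arccos(0.69293) ≈ 46.14°.

46.14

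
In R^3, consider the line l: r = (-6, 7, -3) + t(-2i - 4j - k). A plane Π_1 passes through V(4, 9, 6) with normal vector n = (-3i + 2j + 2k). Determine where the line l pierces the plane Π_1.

Π_1: n·r = n·V gives -3x + 2y + 2z = 18.
Substitute r = (-6, 7, -3) + t(-2, -4, -1) into the plane: 26 + (-4)t = 18, so t = 2.
Intersection: (-6, 7, -3) + 2·(-2, -4, -1) = (-10, -1, -5).

(-10, -1, -5)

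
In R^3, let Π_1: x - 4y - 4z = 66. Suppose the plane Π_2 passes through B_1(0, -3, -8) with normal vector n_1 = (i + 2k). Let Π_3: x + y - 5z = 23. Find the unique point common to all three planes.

(-2, -10, -7)

Π_2: n_1·r = n_1·B_1 gives x + 2z = -16.
Solving the 3×3 linear system x - 4y - 4z = 66, x + 2z = -16, x + y - 5z = 23 (e.g. by elimination or Cramer's rule, determinant = -34) gives (-2, -10, -7).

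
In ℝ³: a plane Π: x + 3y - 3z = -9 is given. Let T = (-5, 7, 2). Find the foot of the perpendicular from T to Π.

(-6, 4, 5)

Foot = T − λn with λ = (n·T − d)/|n|² = (10 − (-9))/19 = 1.
Foot = (-5, 7, 2) − 1·(1, 3, -3) = (-6, 4, 5).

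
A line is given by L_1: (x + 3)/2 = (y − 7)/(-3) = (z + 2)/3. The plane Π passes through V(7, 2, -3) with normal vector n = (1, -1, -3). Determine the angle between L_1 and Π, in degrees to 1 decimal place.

14.9

L_1 has direction (2, -3, 3) through (-3, 7, -2).
Π: n·r = n·V gives x - y - 3z = 14.
sin θ = |n·v| / (|n||v|) = |-4| / (√11 · √22) = 0.25713.
θ ≈ 14.9°.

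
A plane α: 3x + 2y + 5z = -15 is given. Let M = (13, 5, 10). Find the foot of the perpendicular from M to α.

Foot = M − λn with λ = (n·M − d)/|n|² = (99 − (-15))/38 = 3.
Foot = (13, 5, 10) − 3·(3, 2, 5) = (4, -1, -5).

(4, -1, -5)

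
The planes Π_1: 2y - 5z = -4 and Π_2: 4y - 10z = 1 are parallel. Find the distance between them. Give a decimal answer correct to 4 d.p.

0.8356

Rescale Π_2 by 1/2: 2y - 5z = 1/2. Then distance = |-4 − (1/2)| / √29 ≈ 0.8356.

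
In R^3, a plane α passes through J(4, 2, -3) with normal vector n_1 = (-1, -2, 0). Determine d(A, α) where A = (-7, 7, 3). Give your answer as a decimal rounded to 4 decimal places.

α: n_1·r = n_1·J gives -x - 2y = -8.
n·A − d = (-1)·(-7) + (-2)·(7) + (0)·(3) − (-8) = 1; |n| = √5.
Distance = |1| / √5 = 1/√5 ≈ 0.4472.

0.4472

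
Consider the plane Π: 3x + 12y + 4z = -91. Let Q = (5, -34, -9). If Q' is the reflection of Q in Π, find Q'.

(17, 14, 7)

λ = (n·Q − d)/|n|² = (-429 − (-91))/169 = -2.
Reflection = Q − 2λn = (5, -34, -9) − (-4)·(3, 12, 4) = (17, 14, 7).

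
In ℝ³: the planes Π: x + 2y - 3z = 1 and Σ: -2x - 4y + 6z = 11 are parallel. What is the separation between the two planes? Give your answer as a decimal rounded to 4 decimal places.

1.7372

Rescale Σ by 1/(-2): x + 2y - 3z = -11/2. Then distance = |1 − (-11/2)| / √14 ≈ 1.7372.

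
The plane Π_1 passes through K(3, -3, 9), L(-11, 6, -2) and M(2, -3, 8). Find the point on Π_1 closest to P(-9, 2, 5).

(-6, 3, 2)

KL = (-14, 9, -11), KM = (-1, 0, -1); a normal to Π_1 is KL × KM = (-9, -3, 9).
Using K: Π_1 has equation -9x - 3y + 9z = 63.
Foot = P − λn with λ = (n·P − d)/|n|² = (120 − 63)/171 = 1/3.
Foot = (-9, 2, 5) − (1/3)·(-9, -3, 9) = (-6, 3, 2).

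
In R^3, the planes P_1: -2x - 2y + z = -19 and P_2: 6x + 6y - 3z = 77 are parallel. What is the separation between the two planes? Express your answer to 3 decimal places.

2.222

Rescale P_2 by 1/(-3): -2x - 2y + z = -77/3. Then distance = |-19 − (-77/3)| / √9 ≈ 2.222.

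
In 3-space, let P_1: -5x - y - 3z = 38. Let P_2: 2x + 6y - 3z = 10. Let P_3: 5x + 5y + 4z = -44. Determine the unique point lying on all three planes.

(-4, 0, -6)

Solving the 3×3 linear system -5x - y - 3z = 38, 2x + 6y - 3z = 10, 5x + 5y + 4z = -44 (e.g. by elimination or Cramer's rule, determinant = -112) gives (-4, 0, -6).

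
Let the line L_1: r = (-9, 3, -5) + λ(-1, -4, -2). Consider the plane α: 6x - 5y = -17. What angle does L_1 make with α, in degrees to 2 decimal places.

23.03

sin θ = |n·v| / (|n||v|) = |14| / (√61 · √21) = 0.39116.
θ ≈ 23.03°.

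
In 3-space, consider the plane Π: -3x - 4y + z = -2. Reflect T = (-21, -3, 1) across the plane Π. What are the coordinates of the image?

(-3, 21, -5)

λ = (n·T − d)/|n|² = (76 − (-2))/26 = 3.
Reflection = T − 2λn = (-21, -3, 1) − 6·(-3, -4, 1) = (-3, 21, -5).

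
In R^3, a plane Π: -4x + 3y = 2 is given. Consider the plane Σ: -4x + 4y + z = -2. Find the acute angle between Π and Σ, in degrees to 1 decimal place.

12.9

cos θ = |n₁·n₂| / (|n₁||n₂|) = |28| / (√25 · √33).
θ = arccos(0.97483) ≈ 12.9°.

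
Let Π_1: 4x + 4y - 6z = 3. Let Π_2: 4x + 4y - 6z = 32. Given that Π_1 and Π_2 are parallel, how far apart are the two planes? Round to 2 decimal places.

Same normal n = (4, 4, -6) with |n| = √68; distance = |3 − 32| / |n| = 29/√68 ≈ 3.52.

3.52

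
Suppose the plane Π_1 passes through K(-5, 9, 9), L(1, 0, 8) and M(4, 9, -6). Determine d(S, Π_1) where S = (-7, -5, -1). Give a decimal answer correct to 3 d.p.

12.505

KL = (6, -9, -1), KM = (9, 0, -15); a normal to Π_1 is KL × KM = (135, 81, 81).
Using K: Π_1 has equation 135x + 81y + 81z = 783.
n·S − d = (135)·(-7) + (81)·(-5) + (81)·(-1) − 783 = -2214; |n| = √31347.
Distance = |-2214| / √31347 = 2214/√31347 ≈ 12.505.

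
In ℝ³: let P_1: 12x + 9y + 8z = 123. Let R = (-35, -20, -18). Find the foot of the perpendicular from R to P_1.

(1, 7, 6)

Foot = R − λn with λ = (n·R − d)/|n|² = (-744 − 123)/289 = -3.
Foot = (-35, -20, -18) − (-3)·(12, 9, 8) = (1, 7, 6).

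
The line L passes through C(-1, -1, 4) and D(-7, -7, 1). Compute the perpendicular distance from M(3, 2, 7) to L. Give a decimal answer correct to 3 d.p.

1.374

A direction vector for L is D − C = (-6, -6, -3).
Taking (-1, -1, 4) on L with direction v = (-6, -6, -3): w = M − (-1, -1, 4) = (4, 3, 3), and w × v = (9, -6, -6).
Distance = |w × v| / |v| = √153 / √81 ≈ 1.374.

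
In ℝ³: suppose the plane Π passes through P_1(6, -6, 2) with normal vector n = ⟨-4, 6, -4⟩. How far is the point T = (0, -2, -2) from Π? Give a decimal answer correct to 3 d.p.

Π: n·r = n·P_1 gives -4x + 6y - 4z = -68.
n·T − d = (-4)·(0) + (6)·(-2) + (-4)·(-2) − (-68) = 64; |n| = √68.
Distance = |64| / √68 = 64/√68 ≈ 7.761.

7.761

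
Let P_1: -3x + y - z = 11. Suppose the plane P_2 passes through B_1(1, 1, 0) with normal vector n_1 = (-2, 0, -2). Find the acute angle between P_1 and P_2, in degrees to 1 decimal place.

31.5

P_2: n_1·r = n_1·B_1 gives -2x - 2z = -2.
cos θ = |n₁·n₂| / (|n₁||n₂|) = |8| / (√11 · √8).
θ = arccos(0.85280) ≈ 31.5°.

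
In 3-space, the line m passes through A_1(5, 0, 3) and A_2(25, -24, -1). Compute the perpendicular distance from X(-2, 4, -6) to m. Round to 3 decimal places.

A direction vector for m is A_2 − A_1 = (20, -24, -4).
Taking (5, 0, 3) on m with direction v = (20, -24, -4): w = X − (5, 0, 3) = (-7, 4, -9), and w × v = (-232, -208, 88).
Distance = |w × v| / |v| = √104832 / √992 ≈ 10.280.

10.280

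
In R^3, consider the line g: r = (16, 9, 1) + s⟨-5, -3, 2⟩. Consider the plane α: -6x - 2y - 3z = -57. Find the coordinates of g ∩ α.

Substitute r = (16, 9, 1) + t(-5, -3, 2) into the plane: -117 + 30t = -57, so t = 2.
Intersection: (16, 9, 1) + 2·(-5, -3, 2) = (6, 3, 5).

(6, 3, 5)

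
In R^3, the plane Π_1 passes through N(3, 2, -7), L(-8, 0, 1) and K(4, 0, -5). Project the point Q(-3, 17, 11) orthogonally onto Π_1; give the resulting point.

(-9, 2, -1)

NL = (-11, -2, 8), NK = (1, -2, 2); a normal to Π_1 is NL × NK = (12, 30, 24).
Using N: Π_1 has equation 12x + 30y + 24z = -72.
Foot = Q − λn with λ = (n·Q − d)/|n|² = (738 − (-72))/1620 = 1/2.
Foot = (-3, 17, 11) − (1/2)·(12, 30, 24) = (-9, 2, -1).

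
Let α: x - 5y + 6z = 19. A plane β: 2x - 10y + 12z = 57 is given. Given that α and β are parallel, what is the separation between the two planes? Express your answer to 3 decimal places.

1.207

Rescale β by 1/2: x - 5y + 6z = 57/2. Then distance = |19 − (57/2)| / √62 ≈ 1.207.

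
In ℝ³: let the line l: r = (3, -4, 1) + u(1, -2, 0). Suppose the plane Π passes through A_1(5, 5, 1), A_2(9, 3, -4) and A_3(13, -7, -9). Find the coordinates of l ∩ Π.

A_1A_2 = (4, -2, -5), A_1A_3 = (8, -12, -10); a normal to Π is A_1A_2 × A_1A_3 = (-40, 0, -32).
Using A_1: Π has equation -40x - 32z = -232.
Substitute r = (3, -4, 1) + t(1, -2, 0) into the plane: -152 + (-40)t = -232, so t = 2.
Intersection: (3, -4, 1) + 2·(1, -2, 0) = (5, -8, 1).

(5, -8, 1)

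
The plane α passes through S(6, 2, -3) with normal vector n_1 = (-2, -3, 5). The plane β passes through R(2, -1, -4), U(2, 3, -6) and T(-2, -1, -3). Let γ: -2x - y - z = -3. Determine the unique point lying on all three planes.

(4, 0, -5)

α: n_1·r = n_1·S gives -2x - 3y + 5z = -33.
RU = (0, 4, -2), RT = (-4, 0, 1); a normal to β is RU × RT = (4, 8, 16).
Using R: β has equation 4x + 8y + 16z = -64.
Solving the 3×3 linear system -2x - 3y + 5z = -33, 4x + 8y + 16z = -64, -2x - y - z = -3 (e.g. by elimination or Cramer's rule, determinant = 128) gives (4, 0, -5).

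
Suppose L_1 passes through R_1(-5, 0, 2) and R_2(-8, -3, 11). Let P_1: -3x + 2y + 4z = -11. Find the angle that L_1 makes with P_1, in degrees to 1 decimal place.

A direction vector for L_1 is R_2 − R_1 = (-3, -3, 9).
sin θ = |n·v| / (|n||v|) = |39| / (√29 · √99) = 0.72786.
θ ≈ 46.7°.

46.7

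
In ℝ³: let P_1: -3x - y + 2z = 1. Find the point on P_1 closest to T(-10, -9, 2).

(-1, -6, -4)

Foot = T − λn with λ = (n·T − d)/|n|² = (43 − 1)/14 = 3.
Foot = (-10, -9, 2) − 3·(-3, -1, 2) = (-1, -6, -4).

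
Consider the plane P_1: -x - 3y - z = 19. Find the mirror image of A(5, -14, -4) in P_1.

λ = (n·A − d)/|n|² = (41 − 19)/11 = 2.
Reflection = A − 2λn = (5, -14, -4) − 4·(-1, -3, -1) = (9, -2, 0).

(9, -2, 0)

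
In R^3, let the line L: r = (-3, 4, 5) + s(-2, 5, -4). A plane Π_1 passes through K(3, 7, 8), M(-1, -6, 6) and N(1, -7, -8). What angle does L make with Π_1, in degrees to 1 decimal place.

KM = (-4, -13, -2), KN = (-2, -14, -16); a normal to Π_1 is KM × KN = (180, -60, 30).
Using K: Π_1 has equation 180x - 60y + 30z = 360.
sin θ = |n·v| / (|n||v|) = |-780| / (√36900 · √45) = 0.60531.
θ ≈ 37.3°.

37.3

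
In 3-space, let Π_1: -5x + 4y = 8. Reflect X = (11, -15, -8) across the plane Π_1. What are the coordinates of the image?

λ = (n·X − d)/|n|² = (-115 − 8)/41 = -3.
Reflection = X − 2λn = (11, -15, -8) − (-6)·(-5, 4, 0) = (-19, 9, -8).

(-19, 9, -8)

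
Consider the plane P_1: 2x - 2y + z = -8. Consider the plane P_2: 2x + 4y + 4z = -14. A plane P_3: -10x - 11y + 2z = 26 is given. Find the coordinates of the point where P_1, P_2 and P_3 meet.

Solving the 3×3 linear system 2x - 2y + z = -8, 2x + 4y + 4z = -14, -10x - 11y + 2z = 26 (e.g. by elimination or Cramer's rule, determinant = 210) gives (-3, 0, -2).

(-3, 0, -2)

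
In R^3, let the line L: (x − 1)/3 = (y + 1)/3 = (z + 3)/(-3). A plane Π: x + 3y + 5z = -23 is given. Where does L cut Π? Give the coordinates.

(7, 5, -9)

L has direction (3, 3, -3) through (1, -1, -3).
Substitute r = (1, -1, -3) + t(3, 3, -3) into the plane: -17 + (-3)t = -23, so t = 2.
Intersection: (1, -1, -3) + 2·(3, 3, -3) = (7, 5, -9).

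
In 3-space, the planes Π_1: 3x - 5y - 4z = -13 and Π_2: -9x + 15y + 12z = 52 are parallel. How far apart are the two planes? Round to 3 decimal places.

0.613

Rescale Π_2 by 1/(-3): 3x - 5y - 4z = -52/3. Then distance = |-13 − (-52/3)| / √50 ≈ 0.613.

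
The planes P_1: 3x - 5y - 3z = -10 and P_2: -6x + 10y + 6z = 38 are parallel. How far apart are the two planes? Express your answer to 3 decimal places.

Rescale P_2 by 1/(-2): 3x - 5y - 3z = -19. Then distance = |-10 − (-19)| / √43 ≈ 1.372.

1.372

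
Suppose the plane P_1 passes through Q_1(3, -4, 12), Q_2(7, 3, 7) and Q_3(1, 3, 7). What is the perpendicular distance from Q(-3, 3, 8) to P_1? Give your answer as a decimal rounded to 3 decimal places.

0.814

Q_1Q_2 = (4, 7, -5), Q_1Q_3 = (-2, 7, -5); a normal to P_1 is Q_1Q_2 × Q_1Q_3 = (0, 30, 42).
Using Q_1: P_1 has equation 30y + 42z = 384.
n·Q − d = (0)·(-3) + (30)·(3) + (42)·(8) − 384 = 42; |n| = √2664.
Distance = |42| / √2664 = 42/√2664 ≈ 0.814.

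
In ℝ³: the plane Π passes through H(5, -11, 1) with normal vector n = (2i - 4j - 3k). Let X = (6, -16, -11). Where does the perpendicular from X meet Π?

Π: n·r = n·H gives 2x - 4y - 3z = 51.
Foot = X − λn with λ = (n·X − d)/|n|² = (109 − 51)/29 = 2.
Foot = (6, -16, -11) − 2·(2, -4, -3) = (2, -8, -5).

(2, -8, -5)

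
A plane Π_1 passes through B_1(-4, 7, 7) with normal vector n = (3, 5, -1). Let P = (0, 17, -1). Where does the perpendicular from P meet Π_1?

(-6, 7, 1)

Π_1: n·r = n·B_1 gives 3x + 5y - z = 16.
Foot = P − λn with λ = (n·P − d)/|n|² = (86 − 16)/35 = 2.
Foot = (0, 17, -1) − 2·(3, 5, -1) = (-6, 7, 1).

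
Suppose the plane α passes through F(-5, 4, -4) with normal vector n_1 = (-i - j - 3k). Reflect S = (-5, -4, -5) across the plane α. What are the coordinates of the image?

α: n_1·r = n_1·F gives -x - y - 3z = 13.
λ = (n·S − d)/|n|² = (24 − 13)/11 = 1.
Reflection = S − 2λn = (-5, -4, -5) − 2·(-1, -1, -3) = (-3, -2, 1).

(-3, -2, 1)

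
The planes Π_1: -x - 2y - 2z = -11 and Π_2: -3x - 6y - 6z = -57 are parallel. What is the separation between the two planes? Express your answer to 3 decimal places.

Rescale Π_2 by 1/3: -x - 2y - 2z = -19. Then distance = |-11 − (-19)| / √9 ≈ 2.667.

2.667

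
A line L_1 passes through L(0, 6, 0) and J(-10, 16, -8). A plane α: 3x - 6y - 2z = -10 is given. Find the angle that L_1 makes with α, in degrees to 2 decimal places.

40.59

A direction vector for L_1 is J − L = (-10, 10, -8).
sin θ = |n·v| / (|n||v|) = |-74| / (√49 · √264) = 0.65063.
θ ≈ 40.59°.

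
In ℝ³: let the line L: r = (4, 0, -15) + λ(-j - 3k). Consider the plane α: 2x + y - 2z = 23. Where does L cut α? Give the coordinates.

Substitute r = (4, 0, -15) + t(0, -1, -3) into the plane: 38 + 5t = 23, so t = -3.
Intersection: (4, 0, -15) + (-3)·(0, -1, -3) = (4, 3, -6).

(4, 3, -6)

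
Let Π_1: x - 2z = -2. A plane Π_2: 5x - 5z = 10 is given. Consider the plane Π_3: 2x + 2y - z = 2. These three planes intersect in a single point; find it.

(6, -3, 4)

Solving the 3×3 linear system x - 2z = -2, 5x - 5z = 10, 2x + 2y - z = 2 (e.g. by elimination or Cramer's rule, determinant = -10) gives (6, -3, 4).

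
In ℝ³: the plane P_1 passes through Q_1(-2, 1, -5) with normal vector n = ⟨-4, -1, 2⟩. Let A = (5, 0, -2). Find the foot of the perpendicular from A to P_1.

P_1: n·r = n·Q_1 gives -4x - y + 2z = -3.
Foot = A − λn with λ = (n·A − d)/|n|² = (-24 − (-3))/21 = -1.
Foot = (5, 0, -2) − (-1)·(-4, -1, 2) = (1, -1, 0).

(1, -1, 0)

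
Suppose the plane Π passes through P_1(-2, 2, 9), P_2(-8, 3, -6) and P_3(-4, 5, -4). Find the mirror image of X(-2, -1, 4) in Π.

P_1P_2 = (-6, 1, -15), P_1P_3 = (-2, 3, -13); a normal to Π is P_1P_2 × P_1P_3 = (32, -48, -16).
Using P_1: Π has equation 32x - 48y - 16z = -304.
λ = (n·X − d)/|n|² = (-80 − (-304))/3584 = 1/16.
Reflection = X − 2λn = (-2, -1, 4) − (1/8)·(32, -48, -16) = (-6, 5, 6).

(-6, 5, 6)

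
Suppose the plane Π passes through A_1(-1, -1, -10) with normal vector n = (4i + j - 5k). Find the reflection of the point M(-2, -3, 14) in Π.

(22, 3, -16)

Π: n·r = n·A_1 gives 4x + y - 5z = 45.
λ = (n·M − d)/|n|² = (-81 − 45)/42 = -3.
Reflection = M − 2λn = (-2, -3, 14) − (-6)·(4, 1, -5) = (22, 3, -16).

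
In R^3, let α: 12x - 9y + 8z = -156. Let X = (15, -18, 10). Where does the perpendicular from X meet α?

(-9, 0, -6)

Foot = X − λn with λ = (n·X − d)/|n|² = (422 − (-156))/289 = 2.
Foot = (15, -18, 10) − 2·(12, -9, 8) = (-9, 0, -6).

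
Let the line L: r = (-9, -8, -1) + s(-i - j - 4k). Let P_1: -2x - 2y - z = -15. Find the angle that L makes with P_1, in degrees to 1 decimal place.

38.9

sin θ = |n·v| / (|n||v|) = |8| / (√9 · √18) = 0.62854.
θ ≈ 38.9°.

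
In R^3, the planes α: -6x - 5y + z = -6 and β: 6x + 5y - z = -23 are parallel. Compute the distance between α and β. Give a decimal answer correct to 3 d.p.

3.683

Rescale β by 1/(-1): -6x - 5y + z = 23. Then distance = |-6 − 23| / √62 ≈ 3.683.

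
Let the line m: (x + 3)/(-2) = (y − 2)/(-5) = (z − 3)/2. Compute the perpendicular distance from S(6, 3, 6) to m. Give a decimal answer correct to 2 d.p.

9.07

m has direction (-2, -5, 2) through (-3, 2, 3).
Taking (-3, 2, 3) on m with direction v = (-2, -5, 2): w = S − (-3, 2, 3) = (9, 1, 3), and w × v = (17, -24, -43).
Distance = |w × v| / |v| = √2714 / √33 ≈ 9.07.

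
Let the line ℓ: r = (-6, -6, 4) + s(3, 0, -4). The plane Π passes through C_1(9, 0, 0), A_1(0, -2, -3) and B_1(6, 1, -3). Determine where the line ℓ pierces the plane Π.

C_1A_1 = (-9, -2, -3), C_1B_1 = (-3, 1, -3); a normal to Π is C_1A_1 × C_1B_1 = (9, -18, -15).
Using C_1: Π has equation 9x - 18y - 15z = 81.
Substitute r = (-6, -6, 4) + t(3, 0, -4) into the plane: -6 + 87t = 81, so t = 1.
Intersection: (-6, -6, 4) + 1·(3, 0, -4) = (-3, -6, 0).

(-3, -6, 0)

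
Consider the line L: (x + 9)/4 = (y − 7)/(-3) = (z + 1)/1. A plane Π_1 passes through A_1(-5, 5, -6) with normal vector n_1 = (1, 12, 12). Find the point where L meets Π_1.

(7, -5, 3)

L has direction (4, -3, 1) through (-9, 7, -1).
Π_1: n_1·r = n_1·A_1 gives x + 12y + 12z = -17.
Substitute r = (-9, 7, -1) + t(4, -3, 1) into the plane: 63 + (-20)t = -17, so t = 4.
Intersection: (-9, 7, -1) + 4·(4, -3, 1) = (7, -5, 3).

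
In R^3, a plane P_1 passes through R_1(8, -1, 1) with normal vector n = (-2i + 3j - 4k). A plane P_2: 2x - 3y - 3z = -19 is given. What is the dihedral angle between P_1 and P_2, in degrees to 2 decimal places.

87.73

P_1: n·r = n·R_1 gives -2x + 3y - 4z = -23.
cos θ = |n₁·n₂| / (|n₁||n₂|) = |-1| / (√29 · √22).
θ = arccos(0.03959) ≈ 87.73°.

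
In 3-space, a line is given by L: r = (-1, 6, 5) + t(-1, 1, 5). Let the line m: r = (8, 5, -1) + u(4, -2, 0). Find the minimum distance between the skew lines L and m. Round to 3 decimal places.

3.653

Common perpendicular direction n = (-1, 1, 5) × (4, -2, 0) = (10, 20, -2).
With w = (8, 5, -1) − (-1, 6, 5) = (9, -1, -6), w · n = 82.
Distance = |w · n| / |n| = |82| / √504 ≈ 3.653.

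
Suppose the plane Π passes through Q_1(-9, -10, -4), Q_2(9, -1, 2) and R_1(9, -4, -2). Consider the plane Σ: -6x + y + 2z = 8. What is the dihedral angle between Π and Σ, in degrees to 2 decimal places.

Q_1Q_2 = (18, 9, 6), Q_1R_1 = (18, 6, 2); a normal to Π is Q_1Q_2 × Q_1R_1 = (-18, 72, -54).
Using Q_1: Π has equation -18x + 72y - 54z = -342.
cos θ = |n₁·n₂| / (|n₁||n₂|) = |72| / (√8424 · √41).
θ = arccos(0.12251) ≈ 82.96°.

82.96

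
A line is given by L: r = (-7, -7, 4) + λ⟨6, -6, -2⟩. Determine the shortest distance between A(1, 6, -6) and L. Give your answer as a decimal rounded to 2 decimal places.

Taking (-7, -7, 4) on L with direction v = (6, -6, -2): w = A − (-7, -7, 4) = (8, 13, -10), and w × v = (-86, -44, -126).
Distance = |w × v| / |v| = √25208 / √76 ≈ 18.21.

18.21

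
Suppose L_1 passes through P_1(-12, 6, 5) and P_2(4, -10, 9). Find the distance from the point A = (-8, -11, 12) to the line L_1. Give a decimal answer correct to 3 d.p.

A direction vector for L_1 is P_2 − P_1 = (16, -16, 4).
Taking (-12, 6, 5) on L_1 with direction v = (16, -16, 4): w = A − (-12, 6, 5) = (4, -17, 7), and w × v = (44, 96, 208).
Distance = |w × v| / |v| = √54416 / √528 ≈ 10.152.

10.152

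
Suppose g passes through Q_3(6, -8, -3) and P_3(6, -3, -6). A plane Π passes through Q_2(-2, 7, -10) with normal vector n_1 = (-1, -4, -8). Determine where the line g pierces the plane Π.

(6, -3, -6)

A direction vector for g is P_3 − Q_3 = (0, 5, -3).
Π: n_1·r = n_1·Q_2 gives -x - 4y - 8z = 54.
Substitute r = (6, -8, -3) + t(0, 5, -3) into the plane: 50 + 4t = 54, so t = 1.
Intersection: (6, -8, -3) + 1·(0, 5, -3) = (6, -3, -6).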